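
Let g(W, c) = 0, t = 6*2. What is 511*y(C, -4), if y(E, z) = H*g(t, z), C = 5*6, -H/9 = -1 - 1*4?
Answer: 0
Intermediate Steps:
t = 12
H = 45 (H = -9*(-1 - 1*4) = -9*(-1 - 4) = -9*(-5) = 45)
C = 30
y(E, z) = 0 (y(E, z) = 45*0 = 0)
511*y(C, -4) = 511*0 = 0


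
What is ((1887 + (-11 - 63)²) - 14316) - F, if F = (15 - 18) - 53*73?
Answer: -3081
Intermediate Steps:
F = -3872 (F = -3 - 3869 = -3872)
((1887 + (-11 - 63)²) - 14316) - F = ((1887 + (-11 - 63)²) - 14316) - 1*(-3872) = ((1887 + (-74)²) - 14316) + 3872 = ((1887 + 5476) - 14316) + 3872 = (7363 - 14316) + 3872 = -6953 + 3872 = -3081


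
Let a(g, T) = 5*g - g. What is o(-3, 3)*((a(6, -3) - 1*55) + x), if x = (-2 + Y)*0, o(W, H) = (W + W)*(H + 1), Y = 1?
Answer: 744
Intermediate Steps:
o(W, H) = 2*W*(1 + H) (o(W, H) = (2*W)*(1 + H) = 2*W*(1 + H))
a(g, T) = 4*g
x = 0 (x = (-2 + 1)*0 = -1*0 = 0)
o(-3, 3)*((a(6, -3) - 1*55) + x) = (2*(-3)*(1 + 3))*((4*6 - 1*55) + 0) = (2*(-3)*4)*((24 - 55) + 0) = -24*(-31 + 0) = -24*(-31) = 744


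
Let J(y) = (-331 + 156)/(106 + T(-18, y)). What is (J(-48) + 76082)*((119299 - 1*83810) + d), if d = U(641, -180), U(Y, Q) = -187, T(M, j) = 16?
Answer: 163833563679/61 ≈ 2.6858e+9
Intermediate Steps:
d = -187
J(y) = -175/122 (J(y) = (-331 + 156)/(106 + 16) = -175/122)
(J(-48) + 76082)*((119299 - 1*83810) + d) = (-175/122 + 76082)*((119299 - 1*83810) - 187) = 9281829*((119299 - 83810) - 187)/122 = 9281829*(35489 - 187)/122 = (9281829/122)*35302 = 163833563679/61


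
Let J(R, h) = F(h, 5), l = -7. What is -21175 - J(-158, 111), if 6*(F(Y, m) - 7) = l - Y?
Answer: -63487/3 ≈ -21162.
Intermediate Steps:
F(Y, m) = 35/6 - Y/6 (F(Y, m) = 7 + (-7 - Y)/6 = 7 + (-7/6 - Y/6) = 35/6 - Y/6)
J(R, h) = 35/6 - h/6
-21175 - J(-158, 111) = -21175 - (35/6 - ⅙*111) = -21175 - (35/6 - 37/2) = -21175 - 1*(-38/3) = -21175 + 38/3 = -63487/3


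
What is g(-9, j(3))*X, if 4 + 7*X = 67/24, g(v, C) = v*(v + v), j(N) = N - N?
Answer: -783/28 ≈ -27.964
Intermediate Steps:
j(N) = 0
g(v, C) = 2*v**2 (g(v, C) = v*(2*v) = 2*v**2)
X = -29/168 (X = -4/7 + (67/24)/7 = -4/7 + (67*(1/24))/7 = -4/7 + (1/7)*(67/24) = -4/7 + 67/168 = -29/168 ≈ -0.17262)
g(-9, j(3))*X = (2*(-9)**2)*(-29/168) = (2*81)*(-29/168) = 162*(-29/168) = -783/28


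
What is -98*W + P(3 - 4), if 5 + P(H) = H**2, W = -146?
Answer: 14304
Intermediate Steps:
P(H) = -5 + H**2
-98*W + P(3 - 4) = -98*(-146) + (-5 + (3 - 4)**2) = 14308 + (-5 + (-1)**2) = 14308 + (-5 + 1) = 14308 - 4 = 14304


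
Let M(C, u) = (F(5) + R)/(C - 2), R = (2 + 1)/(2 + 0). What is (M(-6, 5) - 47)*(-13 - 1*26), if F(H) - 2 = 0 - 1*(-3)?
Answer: 29835/16 ≈ 1864.7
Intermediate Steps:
F(H) = 5 (F(H) = 2 + (0 - 1*(-3)) = 2 + (0 + 3) = 2 + 3 = 5)
R = 3/2 ≈ 1.5000
M(C, u) = 13/(2*(-2 + C)) (M(C, u) = (5 + 3/2)/(C - 2) = 13/(2*(-2 + C)))
(M(-6, 5) - 47)*(-13 - 1*26) = (13/(2*(-2 - 6)) - 47)*(-13 - 1*26) = ((13/2)/(-8) - 47)*(-13 - 26) = ((13/2)*(-⅛) - 47)*(-39) = (-13/16 - 47)*(-39) = -765/16*(-39) = 29835/16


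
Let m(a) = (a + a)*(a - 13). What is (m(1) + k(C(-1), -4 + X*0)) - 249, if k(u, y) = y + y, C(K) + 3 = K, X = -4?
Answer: -281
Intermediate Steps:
C(K) = -3 + K
k(u, y) = 2*y
m(a) = 2*a*(-13 + a) (m(a) = (2*a)*(-13 + a) = 2*a*(-13 + a))
(m(1) + k(C(-1), -4 + X*0)) - 249 = (2*1*(-13 + 1) + 2*(-4 - 4*0)) - 249 = (2*1*(-12) + 2*(-4 + 0)) - 249 = (-24 + 2*(-4)) - 249 = (-24 - 8) - 249 = -32 - 249 = -281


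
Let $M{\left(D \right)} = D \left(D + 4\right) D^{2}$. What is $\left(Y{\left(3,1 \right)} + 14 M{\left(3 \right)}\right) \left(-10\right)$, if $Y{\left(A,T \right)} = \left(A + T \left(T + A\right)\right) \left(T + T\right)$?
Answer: $-26600$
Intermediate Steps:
$Y{\left(A,T \right)} = 2 T \left(A + T \left(A + T\right)\right)$ ($Y{\left(A,T \right)} = \left(A + T \left(A + T\right)\right) 2 T = 2 T \left(A + T \left(A + T\right)\right)$)
$M{\left(D \right)} = D^{3} \left(4 + D\right)$ ($M{\left(D \right)} = D \left(4 + D\right) D^{2} = D^{3} \left(4 + D\right)$)
$\left(Y{\left(3,1 \right)} + 14 M{\left(3 \right)}\right) \left(-10\right) = \left(2 \cdot 1 \left(3 + 1^{2} + 3 \cdot 1\right) + 14 \cdot 3^{3} \left(4 + 3\right)\right) \left(-10\right) = \left(2 \cdot 1 \left(3 + 1 + 3\right) + 14 \cdot 27 \cdot 7\right) \left(-10\right) = \left(2 \cdot 1 \cdot 7 + 14 \cdot 189\right) \left(-10\right) = \left(14 + 2646\right) \left(-10\right) = 2660 \left(-10\right) = -26600$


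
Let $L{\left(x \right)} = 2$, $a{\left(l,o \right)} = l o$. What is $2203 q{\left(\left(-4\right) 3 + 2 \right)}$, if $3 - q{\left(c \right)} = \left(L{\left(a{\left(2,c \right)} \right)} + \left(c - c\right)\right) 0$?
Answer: $6609$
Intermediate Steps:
$q{\left(c \right)} = 3$ ($q{\left(c \right)} = 3 - \left(2 + \left(c - c\right)\right) 0 = 3 - \left(2 + 0\right) 0 = 3 - 2 \cdot 0 = 3 - 0 = 3 + 0 = 3$)
$2203 q{\left(\left(-4\right) 3 + 2 \right)} = 2203 \cdot 3 = 6609$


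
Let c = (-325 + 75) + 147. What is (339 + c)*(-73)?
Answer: -17228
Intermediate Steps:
c = -103 (c = -250 + 147 = -103)
(339 + c)*(-73) = (339 - 103)*(-73) = 236*(-73) = -17228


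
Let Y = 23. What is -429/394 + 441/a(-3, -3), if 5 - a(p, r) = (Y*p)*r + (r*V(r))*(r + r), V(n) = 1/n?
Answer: -2631/788 ≈ -3.3388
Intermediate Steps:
a(p, r) = 5 - 2*r - 23*p*r (a(p, r) = 5 - ((23*p)*r + (r/r)*(r + r)) = 5 - (23*p*r + 1*(2*r)) = 5 - (23*p*r + 2*r) = 5 - (2*r + 23*p*r) = 5 + (-2*r - 23*p*r) = 5 - 2*r - 23*p*r)
-429/394 + 441/a(-3, -3) = -429/394 + 441/(5 - 2*(-3) - 23*(-3)*(-3)) = -429*1/394 + 441/(5 + 6 - 207) = -429/394 + 441/(-196) = -429/394 + 441*(-1/196) = -429/394 - 9/4 = -2631/788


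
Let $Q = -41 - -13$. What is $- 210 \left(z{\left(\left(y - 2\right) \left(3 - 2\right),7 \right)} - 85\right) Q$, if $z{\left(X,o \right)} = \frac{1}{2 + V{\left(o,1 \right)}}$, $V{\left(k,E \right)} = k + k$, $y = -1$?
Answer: $- \frac{998865}{2} \approx -4.9943 \cdot 10^{5}$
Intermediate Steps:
$V{\left(k,E \right)} = 2 k$
$Q = -28$ ($Q = -41 + 13 = -28$)
$z{\left(X,o \right)} = \frac{1}{2 + 2 o}$
$- 210 \left(z{\left(\left(y - 2\right) \left(3 - 2\right),7 \right)} - 85\right) Q = - 210 \left(\frac{1}{2 \left(1 + 7\right)} - 85\right) \left(-28\right) = - 210 \left(\frac{1}{2 \cdot 8} - 85\right) \left(-28\right) = - 210 \left(\frac{1}{2} \cdot \frac{1}{8} - 85\right) \left(-28\right) = - 210 \left(\frac{1}{16} - 85\right) \left(-28\right) = \left(-210\right) \left(- \frac{1359}{16}\right) \left(-28\right) = \frac{142695}{8} \left(-28\right) = - \frac{998865}{2}$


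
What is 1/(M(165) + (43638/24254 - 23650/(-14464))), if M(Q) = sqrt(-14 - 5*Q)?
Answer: 26415700017973312/6544074420901766433 - 7691722191671296*I*sqrt(839)/6544074420901766433 ≈ 0.0040366 - 0.034045*I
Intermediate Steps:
1/(M(165) + (43638/24254 - 23650/(-14464))) = 1/(sqrt(-14 - 5*165) + (43638/24254 - 23650/(-14464))) = 1/(sqrt(-14 - 825) + (43638*(1/24254) - 23650*(-1/14464))) = 1/(sqrt(-839) + (21819/12127 + 11825/7232)) = 1/(I*sqrt(839) + 301196783/87702464) = 1/(301196783/87702464 + I*sqrt(839))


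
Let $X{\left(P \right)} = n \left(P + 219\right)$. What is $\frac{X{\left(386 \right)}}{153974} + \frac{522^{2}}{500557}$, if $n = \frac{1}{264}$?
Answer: $\frac{1006958364619}{1849746324432} \approx 0.54438$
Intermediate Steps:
$n = \frac{1}{264} \approx 0.0037879$
$X{\left(P \right)} = \frac{73}{88} + \frac{P}{264}$ ($X{\left(P \right)} = \frac{P + 219}{264} = \frac{219 + P}{264} = \frac{73}{88} + \frac{P}{264}$)
$\frac{X{\left(386 \right)}}{153974} + \frac{522^{2}}{500557} = \frac{\frac{73}{88} + \frac{1}{264} \cdot 386}{153974} + \frac{522^{2}}{500557} = \left(\frac{73}{88} + \frac{193}{132}\right) \frac{1}{153974} + 272484 \cdot \frac{1}{500557} = \frac{55}{24} \cdot \frac{1}{153974} + \frac{272484}{500557} = \frac{55}{3695376} + \frac{272484}{500557} = \frac{1006958364619}{1849746324432}$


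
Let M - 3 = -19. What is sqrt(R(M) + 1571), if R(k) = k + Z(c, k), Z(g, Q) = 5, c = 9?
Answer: 2*sqrt(390) ≈ 39.497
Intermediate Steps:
M = -16 (M = 3 - 19 = -16)
R(k) = 5 + k (R(k) = k + 5 = 5 + k)
sqrt(R(M) + 1571) = sqrt((5 - 16) + 1571) = sqrt(-11 + 1571) = sqrt(1560) = 2*sqrt(390)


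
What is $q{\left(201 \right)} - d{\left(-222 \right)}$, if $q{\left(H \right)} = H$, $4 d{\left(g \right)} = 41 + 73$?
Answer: $\frac{345}{2} \approx 172.5$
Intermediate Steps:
$d{\left(g \right)} = \frac{57}{2}$ ($d{\left(g \right)} = \frac{41 + 73}{4} = \frac{1}{4} \cdot 114 = \frac{57}{2}$)
$q{\left(201 \right)} - d{\left(-222 \right)} = 201 - \frac{57}{2} = \frac{345}{2}$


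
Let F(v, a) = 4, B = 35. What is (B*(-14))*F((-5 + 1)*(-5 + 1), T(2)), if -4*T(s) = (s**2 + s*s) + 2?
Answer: -1960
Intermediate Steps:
T(s) = -1/2 - s**2/2 (T(s) = -((s**2 + s*s) + 2)/4 = -((s**2 + s**2) + 2)/4 = -(2*s**2 + 2)/4 = -(2 + 2*s**2)/4 = -1/2 - s**2/2)
(B*(-14))*F((-5 + 1)*(-5 + 1), T(2)) = (35*(-14))*4 = -490*4 = -1960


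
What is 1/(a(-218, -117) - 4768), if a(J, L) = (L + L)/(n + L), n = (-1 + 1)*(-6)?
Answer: -1/4766 ≈ -0.00020982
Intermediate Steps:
n = 0 (n = 0*(-6) = 0)
a(J, L) = 2 (a(J, L) = (L + L)/(0 + L) = (2*L)/L = 2)
1/(a(-218, -117) - 4768) = 1/(2 - 4768) = 1/(-4766) = -1/4766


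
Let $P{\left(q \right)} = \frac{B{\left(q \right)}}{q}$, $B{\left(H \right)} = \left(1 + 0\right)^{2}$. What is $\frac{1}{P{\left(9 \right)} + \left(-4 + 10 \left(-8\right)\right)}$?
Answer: $- \frac{9}{755} \approx -0.011921$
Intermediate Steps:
$B{\left(H \right)} = 1$ ($B{\left(H \right)} = 1^{2} = 1$)
$P{\left(q \right)} = \frac{1}{q}$ ($P{\left(q \right)} = 1 \frac{1}{q} = \frac{1}{q}$)
$\frac{1}{P{\left(9 \right)} + \left(-4 + 10 \left(-8\right)\right)} = \frac{1}{\frac{1}{9} + \left(-4 + 10 \left(-8\right)\right)} = \frac{1}{\frac{1}{9} - 84} = \frac{1}{- \frac{755}{9}} = - \frac{9}{755}$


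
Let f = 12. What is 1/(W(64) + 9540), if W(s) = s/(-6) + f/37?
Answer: 111/1057792 ≈ 0.00010494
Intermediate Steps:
W(s) = 12/37 - s/6 (W(s) = s/(-6) + 12/37 = s*(-1/6) + 12*(1/37) = -s/6 + 12/37 = 12/37 - s/6)
1/(W(64) + 9540) = 1/((12/37 - 1/6*64) + 9540) = 1/((12/37 - 32/3) + 9540) = 1/(-1148/111 + 9540) = 1/(1057792/111) = 111/1057792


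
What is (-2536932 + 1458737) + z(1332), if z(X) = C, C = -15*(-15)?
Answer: -1077970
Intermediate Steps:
C = 225
z(X) = 225
(-2536932 + 1458737) + z(1332) = (-2536932 + 1458737) + 225 = -1078195 + 225 = -1077970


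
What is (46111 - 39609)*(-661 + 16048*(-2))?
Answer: -212986014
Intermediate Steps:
(46111 - 39609)*(-661 + 16048*(-2)) = 6502*(-661 - 32096) = 6502*(-32757) = -212986014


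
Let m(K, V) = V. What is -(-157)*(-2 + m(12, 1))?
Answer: -157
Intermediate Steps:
-(-157)*(-2 + m(12, 1)) = -(-157)*(-2 + 1) = -(-157)*(-1) = -1*157 = -157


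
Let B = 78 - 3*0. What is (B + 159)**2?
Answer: 56169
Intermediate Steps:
B = 78 (B = 78 + 0 = 78)
(B + 159)**2 = (78 + 159)**2 = 237**2 = 56169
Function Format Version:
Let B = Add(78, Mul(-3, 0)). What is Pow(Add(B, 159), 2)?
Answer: 56169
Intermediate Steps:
B = 78 (B = Add(78, 0) = 78)
Pow(Add(B, 159), 2) = Pow(Add(78, 159), 2) = Pow(237, 2) = 56169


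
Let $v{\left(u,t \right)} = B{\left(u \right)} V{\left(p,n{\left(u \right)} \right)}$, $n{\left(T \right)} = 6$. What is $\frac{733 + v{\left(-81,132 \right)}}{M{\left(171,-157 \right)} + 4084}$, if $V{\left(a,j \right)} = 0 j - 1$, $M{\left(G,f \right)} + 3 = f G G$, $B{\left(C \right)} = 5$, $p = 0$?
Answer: $- \frac{182}{1146689} \approx -0.00015872$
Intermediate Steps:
$M{\left(G,f \right)} = -3 + f G^{2}$ ($M{\left(G,f \right)} = -3 + f G G = -3 + G f G = -3 + f G^{2}$)
$V{\left(a,j \right)} = -1$ ($V{\left(a,j \right)} = 0 - 1 = -1$)
$v{\left(u,t \right)} = -5$ ($v{\left(u,t \right)} = 5 \left(-1\right) = -5$)
$\frac{733 + v{\left(-81,132 \right)}}{M{\left(171,-157 \right)} + 4084} = \frac{733 - 5}{\left(-3 - 157 \cdot 171^{2}\right) + 4084} = \frac{728}{\left(-3 - 4590837\right) + 4084} = \frac{728}{-4590840 + 4084} = \frac{728}{-4586756} = 728 \left(- \frac{1}{4586756}\right) = - \frac{182}{1146689}$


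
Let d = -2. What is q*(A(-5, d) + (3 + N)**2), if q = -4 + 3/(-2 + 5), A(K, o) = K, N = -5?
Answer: 3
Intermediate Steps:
q = -3 (q = -4 + 3/3 = -4 + (1/3)*3 = -4 + 1 = -3)
q*(A(-5, d) + (3 + N)**2) = -3*(-5 + (3 - 5)**2) = -3*(-5 + (-2)**2) = -3*(-5 + 4) = -3*(-1) = 3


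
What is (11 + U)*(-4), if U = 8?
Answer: -76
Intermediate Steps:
(11 + U)*(-4) = (11 + 8)*(-4) = 19*(-4) = -76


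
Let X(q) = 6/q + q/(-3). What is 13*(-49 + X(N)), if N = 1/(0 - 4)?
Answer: -11375/12 ≈ -947.92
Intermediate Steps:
N = -1/4 (N = 1/(-4) = -1/4 ≈ -0.25000)
X(q) = 6/q - q/3 (X(q) = 6/q + q*(-1/3) = 6/q - q/3)
13*(-49 + X(N)) = 13*(-49 + (6/(-1/4) - 1/3*(-1/4))) = 13*(-49 + (6*(-4) + 1/12)) = 13*(-49 + (-24 + 1/12)) = 13*(-49 - 287/12) = 13*(-875/12) = -11375/12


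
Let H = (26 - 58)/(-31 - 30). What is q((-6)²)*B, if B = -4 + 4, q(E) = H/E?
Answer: 0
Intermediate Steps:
H = 32/61 (H = -32/(-61) = -32*(-1/61) = 32/61 ≈ 0.52459)
q(E) = 32/(61*E)
B = 0
q((-6)²)*B = (32/(61*((-6)²)))*0 = ((32/61)/36)*0 = ((32/61)*(1/36))*0 = (8/549)*0 = 0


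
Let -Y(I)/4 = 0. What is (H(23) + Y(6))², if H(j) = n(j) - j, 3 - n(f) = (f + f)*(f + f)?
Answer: 4562496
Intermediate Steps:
n(f) = 3 - 4*f² (n(f) = 3 - (f + f)*(f + f) = 3 - 2*f*2*f = 3 - 4*f²)
Y(I) = 0 (Y(I) = -4*0 = 0)
H(j) = 3 - j - 4*j² (H(j) = (3 - 4*j²) - j = 3 - j - 4*j²)
(H(23) + Y(6))² = ((3 - 1*23 - 4*23²) + 0)² = ((3 - 23 - 4*529) + 0)² = ((3 - 23 - 2116) + 0)² = (-2136 + 0)² = (-2136)² = 4562496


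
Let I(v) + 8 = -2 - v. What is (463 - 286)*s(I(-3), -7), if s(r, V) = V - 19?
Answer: -4602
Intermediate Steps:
I(v) = -10 - v (I(v) = -8 + (-2 - v) = -10 - v)
s(r, V) = -19 + V
(463 - 286)*s(I(-3), -7) = (463 - 286)*(-19 - 7) = 177*(-26) = -4602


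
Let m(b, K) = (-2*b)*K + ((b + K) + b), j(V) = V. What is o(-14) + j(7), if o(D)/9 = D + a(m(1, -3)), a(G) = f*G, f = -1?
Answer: -164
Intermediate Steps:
m(b, K) = K + 2*b - 2*K*b (m(b, K) = -2*K*b + ((K + b) + b) = -2*K*b + (K + 2*b) = K + 2*b - 2*K*b)
a(G) = -G
o(D) = -45 + 9*D (o(D) = 9*(D - (-3 + 2*1 - 2*(-3)*1)) = 9*(D - (-3 + 2 + 6)) = 9*(D - 1*5) = 9*(D - 5) = 9*(-5 + D) = -45 + 9*D)
o(-14) + j(7) = (-45 + 9*(-14)) + 7 = (-45 - 126) + 7 = -171 + 7 = -164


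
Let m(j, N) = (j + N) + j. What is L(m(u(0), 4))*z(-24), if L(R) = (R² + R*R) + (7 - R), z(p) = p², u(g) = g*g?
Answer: 20160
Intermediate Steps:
u(g) = g²
m(j, N) = N + 2*j (m(j, N) = (N + j) + j = N + 2*j)
L(R) = 7 - R + 2*R² (L(R) = (R² + R²) + (7 - R) = 2*R² + (7 - R) = 7 - R + 2*R²)
L(m(u(0), 4))*z(-24) = (7 - (4 + 2*0²) + 2*(4 + 2*0²)²)*(-24)² = (7 - (4 + 2*0) + 2*(4 + 2*0)²)*576 = (7 - (4 + 0) + 2*(4 + 0)²)*576 = (7 - 1*4 + 2*4²)*576 = (7 - 4 + 2*16)*576 = (7 - 4 + 32)*576 = 35*576 = 20160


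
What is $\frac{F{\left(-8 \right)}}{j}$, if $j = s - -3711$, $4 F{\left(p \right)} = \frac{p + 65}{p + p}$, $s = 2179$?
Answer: $- \frac{3}{19840} \approx -0.00015121$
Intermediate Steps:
$F{\left(p \right)} = \frac{65 + p}{8 p}$ ($F{\left(p \right)} = \frac{\left(p + 65\right) \frac{1}{p + p}}{4} = \frac{\left(65 + p\right) \frac{1}{2 p}}{4} = \frac{\frac{1}{2} \frac{1}{p} \left(65 + p\right)}{4} = \frac{65 + p}{8 p}$)
$j = 5890$ ($j = 2179 - -3711 = 2179 + 3711 = 5890$)
$\frac{F{\left(-8 \right)}}{j} = \frac{\frac{1}{8} \frac{1}{-8} \left(65 - 8\right)}{5890} = \frac{1}{8} \left(- \frac{1}{8}\right) 57 \cdot \frac{1}{5890} = \left(- \frac{57}{64}\right) \frac{1}{5890} = - \frac{3}{19840}$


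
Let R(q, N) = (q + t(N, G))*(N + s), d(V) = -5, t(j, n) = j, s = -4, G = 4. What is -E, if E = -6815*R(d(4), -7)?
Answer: 899580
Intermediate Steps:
R(q, N) = (-4 + N)*(N + q) (R(q, N) = (q + N)*(N - 4) = (N + q)*(-4 + N) = (-4 + N)*(N + q))
E = -899580 (E = -6815*((-7)**2 - 4*(-7) - 4*(-5) - 7*(-5)) = -6815*(49 + 28 + 20 + 35) = -6815*132 = -899580)
-E = -1*(-899580) = 899580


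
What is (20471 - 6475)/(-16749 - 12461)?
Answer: -6998/14605 ≈ -0.47915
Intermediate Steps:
(20471 - 6475)/(-16749 - 12461) = 13996/(-29210) = 13996*(-1/29210) = -6998/14605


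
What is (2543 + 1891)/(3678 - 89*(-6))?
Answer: 739/702 ≈ 1.0527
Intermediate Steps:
(2543 + 1891)/(3678 - 89*(-6)) = 4434/(3678 + 534) = 4434/4212 = 4434*(1/4212) = 739/702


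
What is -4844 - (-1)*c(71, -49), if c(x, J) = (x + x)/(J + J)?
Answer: -237427/49 ≈ -4845.4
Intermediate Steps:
c(x, J) = x/J (c(x, J) = (2*x)/((2*J)) = (2*x)*(1/(2*J)) = x/J)
-4844 - (-1)*c(71, -49) = -4844 - (-1)*71/(-49) = -4844 - (-1)*71*(-1/49) = -4844 - (-1)*(-71)/49 = -4844 - 1*71/49 = -4844 - 71/49 = -237427/49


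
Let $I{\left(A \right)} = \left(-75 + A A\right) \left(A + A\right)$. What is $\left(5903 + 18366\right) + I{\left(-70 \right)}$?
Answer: $-651231$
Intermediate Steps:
$I{\left(A \right)} = 2 A \left(-75 + A^{2}\right)$ ($I{\left(A \right)} = \left(-75 + A^{2}\right) 2 A = 2 A \left(-75 + A^{2}\right)$)
$\left(5903 + 18366\right) + I{\left(-70 \right)} = \left(5903 + 18366\right) + 2 \left(-70\right) \left(-75 + \left(-70\right)^{2}\right) = 24269 + 2 \left(-70\right) \left(-75 + 4900\right) = 24269 + 2 \left(-70\right) 4825 = 24269 - 675500 = -651231$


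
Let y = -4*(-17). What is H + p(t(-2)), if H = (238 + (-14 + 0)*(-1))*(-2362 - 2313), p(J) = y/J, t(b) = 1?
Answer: -1178032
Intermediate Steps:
y = 68
p(J) = 68/J
H = -1178100 (H = (238 - 14*(-1))*(-4675) = (238 + 14)*(-4675) = 252*(-4675) = -1178100)
H + p(t(-2)) = -1178100 + 68/1 = -1178100 + 68*1 = -1178100 + 68 = -1178032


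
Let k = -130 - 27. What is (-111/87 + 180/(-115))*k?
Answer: 297515/667 ≈ 446.05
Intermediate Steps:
k = -157
(-111/87 + 180/(-115))*k = (-111/87 + 180/(-115))*(-157) = (-111*1/87 + 180*(-1/115))*(-157) = (-37/29 - 36/23)*(-157) = -1895/667*(-157) = 297515/667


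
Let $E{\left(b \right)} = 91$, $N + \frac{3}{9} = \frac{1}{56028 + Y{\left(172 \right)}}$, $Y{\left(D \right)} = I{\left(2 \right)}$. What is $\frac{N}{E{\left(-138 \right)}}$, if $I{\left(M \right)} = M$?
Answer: $- \frac{56027}{15296190} \approx -0.0036628$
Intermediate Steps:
$Y{\left(D \right)} = 2$
$N = - \frac{56027}{168090}$ ($N = - \frac{1}{3} + \frac{1}{56028 + 2} = - \frac{1}{3} + \frac{1}{56030} = - \frac{56027}{168090} \approx -0.33332$)
$\frac{N}{E{\left(-138 \right)}} = - \frac{56027}{168090 \cdot 91} = \left(- \frac{56027}{168090}\right) \frac{1}{91} = - \frac{56027}{15296190}$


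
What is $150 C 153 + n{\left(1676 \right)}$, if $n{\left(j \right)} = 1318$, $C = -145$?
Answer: $-3326432$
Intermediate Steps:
$150 C 153 + n{\left(1676 \right)} = 150 \left(-145\right) 153 + 1318 = \left(-21750\right) 153 + 1318 = -3327750 + 1318 = -3326432$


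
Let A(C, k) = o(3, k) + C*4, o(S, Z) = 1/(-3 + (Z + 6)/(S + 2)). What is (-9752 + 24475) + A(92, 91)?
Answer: 1237467/82 ≈ 15091.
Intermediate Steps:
o(S, Z) = 1/(-3 + (6 + Z)/(2 + S))
A(C, k) = -5/(9 - k) + 4*C (A(C, k) = (-2 - 1*3)/(-k + 3*3) + C*4 = (-2 - 3)/(-k + 9) + 4*C = -5/(9 - k) + 4*C)
(-9752 + 24475) + A(92, 91) = (-9752 + 24475) + (5 + 4*92*(-9 + 91))/(-9 + 91) = 14723 + (5 + 4*92*82)/82 = 14723 + (5 + 30176)/82 = 14723 + (1/82)*30181 = 14723 + 30181/82 = 1237467/82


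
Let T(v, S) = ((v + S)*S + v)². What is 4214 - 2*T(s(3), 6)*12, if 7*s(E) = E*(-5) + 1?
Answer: -7402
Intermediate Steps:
s(E) = ⅐ - 5*E/7 (s(E) = (E*(-5) + 1)/7 = (-5*E + 1)/7 = (1 - 5*E)/7 = ⅐ - 5*E/7)
T(v, S) = (v + S*(S + v))² (T(v, S) = ((S + v)*S + v)² = (S*(S + v) + v)² = (v + S*(S + v))²)
4214 - 2*T(s(3), 6)*12 = 4214 - 2*((⅐ - 5/7*3) + 6² + 6*(⅐ - 5/7*3))²*12 = 4214 - 2*((⅐ - 15/7) + 36 + 6*(⅐ - 15/7))²*12 = 4214 - 2*(-2 + 36 + 6*(-2))²*12 = 4214 - 2*(-2 + 36 - 12)²*12 = 4214 - 2*22²*12 = 4214 - 2*484*12 = 4214 - 968*12 = 4214 - 1*11616 = 4214 - 11616 = -7402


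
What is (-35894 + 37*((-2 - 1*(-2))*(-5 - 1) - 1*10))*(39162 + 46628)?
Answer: -3111088560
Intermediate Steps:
(-35894 + 37*((-2 - 1*(-2))*(-5 - 1) - 1*10))*(39162 + 46628) = (-35894 + 37*((-2 + 2)*(-6) - 10))*85790 = (-35894 + 37*(0*(-6) - 10))*85790 = (-35894 + 37*(0 - 10))*85790 = (-35894 + 37*(-10))*85790 = (-35894 - 370)*85790 = -36264*85790 = -3111088560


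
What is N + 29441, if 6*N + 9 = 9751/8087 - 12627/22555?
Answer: 32219110234801/1094413710 ≈ 29440.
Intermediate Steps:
N = -1523801309/1094413710 (N = -3/2 + (9751/8087 - 12627/22555)/6 = -3/2 + (⅙)*(117819256/182402285) = -3/2 + 58909628/547206855 = -1523801309/1094413710 ≈ -1.3923)
N + 29441 = -1523801309/1094413710 + 29441 = 32219110234801/1094413710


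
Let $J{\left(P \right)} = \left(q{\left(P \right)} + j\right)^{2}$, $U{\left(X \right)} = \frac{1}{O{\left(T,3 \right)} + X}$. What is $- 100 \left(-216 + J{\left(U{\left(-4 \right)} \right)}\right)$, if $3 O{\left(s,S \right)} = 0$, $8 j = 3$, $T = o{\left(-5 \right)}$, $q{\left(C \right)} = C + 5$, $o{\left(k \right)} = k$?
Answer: $\frac{303575}{16} \approx 18973.0$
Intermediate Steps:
$q{\left(C \right)} = 5 + C$
$T = -5$
$j = \frac{3}{8}$ ($j = \frac{1}{8} \cdot 3 = \frac{3}{8} \approx 0.375$)
$O{\left(s,S \right)} = 0$ ($O{\left(s,S \right)} = \frac{1}{3} \cdot 0 = 0$)
$U{\left(X \right)} = \frac{1}{X}$ ($U{\left(X \right)} = \frac{1}{0 + X} = \frac{1}{X}$)
$J{\left(P \right)} = \left(\frac{43}{8} + P\right)^{2}$ ($J{\left(P \right)} = \left(\left(5 + P\right) + \frac{3}{8}\right)^{2} = \left(\frac{43}{8} + P\right)^{2}$)
$- 100 \left(-216 + J{\left(U{\left(-4 \right)} \right)}\right) = - 100 \left(-216 + \frac{\left(43 + \frac{8}{-4}\right)^{2}}{64}\right) = - 100 \left(-216 + \frac{\left(43 + 8 \left(- \frac{1}{4}\right)\right)^{2}}{64}\right) = - 100 \left(-216 + \frac{\left(43 - 2\right)^{2}}{64}\right) = - 100 \left(-216 + \frac{41^{2}}{64}\right) = - 100 \left(-216 + \frac{1}{64} \cdot 1681\right) = - 100 \left(-216 + \frac{1681}{64}\right) = \left(-100\right) \left(- \frac{12143}{64}\right) = \frac{303575}{16}$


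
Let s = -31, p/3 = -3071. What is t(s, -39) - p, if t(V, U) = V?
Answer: 9182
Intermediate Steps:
p = -9213 (p = 3*(-3071) = -9213)
t(s, -39) - p = -31 - 1*(-9213) = -31 + 9213 = 9182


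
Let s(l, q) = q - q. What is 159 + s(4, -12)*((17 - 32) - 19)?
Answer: 159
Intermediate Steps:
s(l, q) = 0
159 + s(4, -12)*((17 - 32) - 19) = 159 + 0*((17 - 32) - 19) = 159 + 0*(-15 - 19) = 159 + 0*(-34) = 159 + 0 = 159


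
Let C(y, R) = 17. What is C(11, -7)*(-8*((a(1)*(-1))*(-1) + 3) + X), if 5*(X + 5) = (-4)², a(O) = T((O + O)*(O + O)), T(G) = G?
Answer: -4913/5 ≈ -982.60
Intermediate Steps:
a(O) = 4*O² (a(O) = (O + O)*(O + O) = (2*O)*(2*O) = 4*O²)
X = -9/5 (X = -5 + (⅕)*(-4)² = -5 + (⅕)*16 = -5 + 16/5 = -9/5 ≈ -1.8000)
C(11, -7)*(-8*((a(1)*(-1))*(-1) + 3) + X) = 17*(-8*(((4*1²)*(-1))*(-1) + 3) - 9/5) = 17*(-8*(((4*1)*(-1))*(-1) + 3) - 9/5) = 17*(-8*((4*(-1))*(-1) + 3) - 9/5) = 17*(-8*(-4*(-1) + 3) - 9/5) = 17*(-8*(4 + 3) - 9/5) = 17*(-8*7 - 9/5) = 17*(-56 - 9/5) = 17*(-289/5) = -4913/5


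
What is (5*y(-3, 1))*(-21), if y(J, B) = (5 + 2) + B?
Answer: -840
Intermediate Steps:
y(J, B) = 7 + B
(5*y(-3, 1))*(-21) = (5*(7 + 1))*(-21) = (5*8)*(-21) = 40*(-21) = -840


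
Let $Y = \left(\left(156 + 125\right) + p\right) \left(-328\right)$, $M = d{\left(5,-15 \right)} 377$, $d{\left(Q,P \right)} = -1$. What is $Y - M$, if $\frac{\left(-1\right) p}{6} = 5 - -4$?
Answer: $-74079$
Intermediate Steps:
$p = -54$ ($p = - 6 \left(5 - -4\right) = - 6 \left(5 + 4\right) = \left(-6\right) 9 = -54$)
$M = -377$ ($M = \left(-1\right) 377 = -377$)
$Y = -74456$ ($Y = \left(\left(156 + 125\right) - 54\right) \left(-328\right) = \left(281 - 54\right) \left(-328\right) = 227 \left(-328\right) = -74456$)
$Y - M = -74456 - -377 = -74456 + 377 = -74079$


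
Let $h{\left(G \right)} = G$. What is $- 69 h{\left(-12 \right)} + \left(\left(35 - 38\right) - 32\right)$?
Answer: $793$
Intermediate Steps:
$- 69 h{\left(-12 \right)} + \left(\left(35 - 38\right) - 32\right) = \left(-69\right) \left(-12\right) + \left(\left(35 - 38\right) - 32\right) = 828 + \left(\left(35 - 38\right) - 32\right) = 828 - 35 = 793$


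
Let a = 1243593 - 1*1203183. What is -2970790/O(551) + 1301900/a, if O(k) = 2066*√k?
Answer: 130190/4041 - 1485395*√551/569183 ≈ -29.041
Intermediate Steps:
a = 40410 (a = 1243593 - 1203183 = 40410)
-2970790/O(551) + 1301900/a = -2970790*√551/1138366 + 1301900/40410 = -1485395*√551/569183 + 1301900*(1/40410) = -1485395*√551/569183 + 130190/4041 = 130190/4041 - 1485395*√551/569183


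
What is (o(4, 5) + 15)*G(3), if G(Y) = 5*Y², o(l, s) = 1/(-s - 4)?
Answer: 670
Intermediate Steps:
o(l, s) = 1/(-4 - s)
(o(4, 5) + 15)*G(3) = (-1/(4 + 5) + 15)*(5*3²) = (-1/9 + 15)*(5*9) = (-1*⅑ + 15)*45 = (-⅑ + 15)*45 = (134/9)*45 = 670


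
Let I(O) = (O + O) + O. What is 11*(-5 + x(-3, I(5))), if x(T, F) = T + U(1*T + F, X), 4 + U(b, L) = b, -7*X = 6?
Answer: 0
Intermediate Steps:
X = -6/7 (X = -⅐*6 = -6/7 ≈ -0.85714)
U(b, L) = -4 + b
I(O) = 3*O (I(O) = 2*O + O = 3*O)
x(T, F) = -4 + F + 2*T (x(T, F) = T + (-4 + (1*T + F)) = T + (-4 + (T + F)) = T + (-4 + (F + T)) = T + (-4 + F + T) = -4 + F + 2*T)
11*(-5 + x(-3, I(5))) = 11*(-5 + (-4 + 3*5 + 2*(-3))) = 11*(-5 + (-4 + 15 - 6)) = 11*(-5 + 5) = 11*0 = 0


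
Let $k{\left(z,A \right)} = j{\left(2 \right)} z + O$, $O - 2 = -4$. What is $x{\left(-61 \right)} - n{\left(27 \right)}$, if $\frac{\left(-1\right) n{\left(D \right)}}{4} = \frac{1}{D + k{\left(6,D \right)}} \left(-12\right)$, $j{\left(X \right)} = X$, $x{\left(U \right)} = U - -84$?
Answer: $\frac{803}{37} \approx 21.703$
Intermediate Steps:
$x{\left(U \right)} = 84 + U$ ($x{\left(U \right)} = U + 84 = 84 + U$)
$O = -2$ ($O = 2 - 4 = -2$)
$k{\left(z,A \right)} = -2 + 2 z$ ($k{\left(z,A \right)} = 2 z - 2 = -2 + 2 z$)
$n{\left(D \right)} = \frac{48}{10 + D}$ ($n{\left(D \right)} = - 4 \frac{1}{D + \left(-2 + 2 \cdot 6\right)} \left(-12\right) = - 4 \frac{1}{D + \left(-2 + 12\right)} \left(-12\right) = - 4 \frac{1}{D + 10} \left(-12\right) = - 4 \frac{1}{10 + D} \left(-12\right) = - 4 \left(- \frac{12}{10 + D}\right) = \frac{48}{10 + D}$)
$x{\left(-61 \right)} - n{\left(27 \right)} = \left(84 - 61\right) - \frac{48}{10 + 27} = 23 - \frac{48}{37} = \frac{803}{37}$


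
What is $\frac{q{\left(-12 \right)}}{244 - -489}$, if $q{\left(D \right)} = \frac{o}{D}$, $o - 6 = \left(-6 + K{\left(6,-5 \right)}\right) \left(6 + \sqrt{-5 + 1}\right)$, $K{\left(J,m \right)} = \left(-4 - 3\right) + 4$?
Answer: $\frac{4}{733} + \frac{3 i}{1466} \approx 0.005457 + 0.0020464 i$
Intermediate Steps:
$K{\left(J,m \right)} = -3$ ($K{\left(J,m \right)} = -7 + 4 = -3$)
$o = -48 - 18 i$ ($o = 6 + \left(-6 - 3\right) \left(6 + \sqrt{-5 + 1}\right) = 6 - 9 \left(6 + \sqrt{-4}\right) = 6 - 9 \left(6 + 2 i\right) = 6 - \left(54 + 18 i\right) = -48 - 18 i \approx -48.0 - 18.0 i$)
$q{\left(D \right)} = \frac{-48 - 18 i}{D}$
$\frac{q{\left(-12 \right)}}{244 - -489} = \frac{6 \frac{1}{-12} \left(-8 - 3 i\right)}{244 - -489} = \frac{6 \left(- \frac{1}{12}\right) \left(-8 - 3 i\right)}{244 + 489} = \frac{4 + \frac{3 i}{2}}{733} = \left(4 + \frac{3 i}{2}\right) \frac{1}{733} = \frac{4}{733} + \frac{3 i}{1466}$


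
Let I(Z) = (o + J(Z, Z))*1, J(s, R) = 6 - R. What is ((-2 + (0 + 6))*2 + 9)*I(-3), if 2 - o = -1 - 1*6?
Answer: 306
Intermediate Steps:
o = 9 (o = 2 - (-1 - 1*6) = 2 - (-1 - 6) = 2 - 1*(-7) = 2 + 7 = 9)
I(Z) = 15 - Z (I(Z) = (9 + (6 - Z))*1 = (15 - Z)*1 = 15 - Z)
((-2 + (0 + 6))*2 + 9)*I(-3) = ((-2 + (0 + 6))*2 + 9)*(15 - 1*(-3)) = ((-2 + 6)*2 + 9)*(15 + 3) = (4*2 + 9)*18 = (8 + 9)*18 = 17*18 = 306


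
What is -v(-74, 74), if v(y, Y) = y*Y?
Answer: 5476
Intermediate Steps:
v(y, Y) = Y*y
-v(-74, 74) = -74*(-74) = -1*(-5476) = 5476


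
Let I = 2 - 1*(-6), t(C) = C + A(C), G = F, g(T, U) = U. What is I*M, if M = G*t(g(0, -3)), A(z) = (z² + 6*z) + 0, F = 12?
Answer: -1152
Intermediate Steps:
G = 12
A(z) = z² + 6*z
t(C) = C + C*(6 + C)
I = 8 (I = 2 + 6 = 8)
M = -144 (M = 12*(-3*(7 - 3)) = 12*(-3*4) = 12*(-12) = -144)
I*M = 8*(-144) = -1152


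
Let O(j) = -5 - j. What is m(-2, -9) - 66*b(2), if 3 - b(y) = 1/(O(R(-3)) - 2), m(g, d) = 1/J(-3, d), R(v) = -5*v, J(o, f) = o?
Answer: -604/3 ≈ -201.33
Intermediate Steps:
m(g, d) = -⅓ (m(g, d) = 1/(-3) = -⅓)
b(y) = 67/22 (b(y) = 3 - 1/((-5 - (-5)*(-3)) - 2) = 3 - 1/((-5 - 1*15) - 2) = 3 - 1/((-5 - 15) - 2) = 3 - 1/(-20 - 2) = 3 - 1/(-22) = 3 - 1*(-1/22) = 3 + 1/22 = 67/22)
m(-2, -9) - 66*b(2) = -⅓ - 66*67/22 = -⅓ - 201 = -604/3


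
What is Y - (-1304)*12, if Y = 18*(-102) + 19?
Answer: 13831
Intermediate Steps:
Y = -1817 (Y = -1836 + 19 = -1817)
Y - (-1304)*12 = -1817 - (-1304)*12 = -1817 - 1*(-15648) = -1817 + 15648 = 13831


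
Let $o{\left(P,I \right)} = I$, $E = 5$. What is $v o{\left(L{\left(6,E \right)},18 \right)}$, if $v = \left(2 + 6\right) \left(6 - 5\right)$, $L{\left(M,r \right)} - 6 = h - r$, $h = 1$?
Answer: $144$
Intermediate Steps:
$L{\left(M,r \right)} = 7 - r$ ($L{\left(M,r \right)} = 6 - \left(-1 + r\right) = 7 - r$)
$v = 8$ ($v = 8 \cdot 1 = 8$)
$v o{\left(L{\left(6,E \right)},18 \right)} = 8 \cdot 18 = 144$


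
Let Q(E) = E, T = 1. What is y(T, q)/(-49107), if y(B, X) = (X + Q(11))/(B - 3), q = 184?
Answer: 65/32738 ≈ 0.0019855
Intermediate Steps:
y(B, X) = (11 + X)/(-3 + B) (y(B, X) = (X + 11)/(B - 3) = (11 + X)/(-3 + B))
y(T, q)/(-49107) = ((11 + 184)/(-3 + 1))/(-49107) = (195/(-2))*(-1/49107) = -½*195*(-1/49107) = -195/2*(-1/49107) = 65/32738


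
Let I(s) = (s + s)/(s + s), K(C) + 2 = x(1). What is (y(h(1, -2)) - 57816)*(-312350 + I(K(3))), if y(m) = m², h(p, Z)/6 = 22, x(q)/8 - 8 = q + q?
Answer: 12616400808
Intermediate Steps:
x(q) = 64 + 16*q (x(q) = 64 + 8*(q + q) = 64 + 8*(2*q) = 64 + 16*q)
K(C) = 78 (K(C) = -2 + (64 + 16*1) = -2 + (64 + 16) = -2 + 80 = 78)
I(s) = 1 (I(s) = (2*s)/((2*s)) = (2*s)*(1/(2*s)) = 1)
h(p, Z) = 132 (h(p, Z) = 6*22 = 132)
(y(h(1, -2)) - 57816)*(-312350 + I(K(3))) = (132² - 57816)*(-312350 + 1) = (17424 - 57816)*(-312349) = -40392*(-312349) = 12616400808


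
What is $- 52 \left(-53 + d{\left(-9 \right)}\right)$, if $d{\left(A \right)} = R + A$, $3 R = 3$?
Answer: $3172$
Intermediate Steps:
$R = 1$ ($R = \frac{1}{3} \cdot 3 = 1$)
$d{\left(A \right)} = 1 + A$
$- 52 \left(-53 + d{\left(-9 \right)}\right) = - 52 \left(-53 + \left(1 - 9\right)\right) = - 52 \left(-53 - 8\right) = \left(-52\right) \left(-61\right) = 3172$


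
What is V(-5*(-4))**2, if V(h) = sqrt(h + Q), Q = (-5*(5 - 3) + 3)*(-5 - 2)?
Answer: 69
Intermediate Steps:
Q = 49 (Q = (-5*2 + 3)*(-7) = (-10 + 3)*(-7) = -7*(-7) = 49)
V(h) = sqrt(49 + h) (V(h) = sqrt(h + 49) = sqrt(49 + h))
V(-5*(-4))**2 = (sqrt(49 - 5*(-4)))**2 = (sqrt(49 + 20))**2 = (sqrt(69))**2 = 69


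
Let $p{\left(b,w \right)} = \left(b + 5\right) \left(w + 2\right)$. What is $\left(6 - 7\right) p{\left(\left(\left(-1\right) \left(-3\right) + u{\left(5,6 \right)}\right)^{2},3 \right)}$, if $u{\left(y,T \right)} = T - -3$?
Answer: $-745$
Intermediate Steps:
$u{\left(y,T \right)} = 3 + T$ ($u{\left(y,T \right)} = T + 3 = 3 + T$)
$p{\left(b,w \right)} = \left(2 + w\right) \left(5 + b\right)$ ($p{\left(b,w \right)} = \left(5 + b\right) \left(2 + w\right) = \left(2 + w\right) \left(5 + b\right)$)
$\left(6 - 7\right) p{\left(\left(\left(-1\right) \left(-3\right) + u{\left(5,6 \right)}\right)^{2},3 \right)} = \left(6 - 7\right) \left(10 + 2 \left(\left(-1\right) \left(-3\right) + \left(3 + 6\right)\right)^{2} + 5 \cdot 3 + \left(\left(-1\right) \left(-3\right) + \left(3 + 6\right)\right)^{2} \cdot 3\right) = - (10 + 2 \left(3 + 9\right)^{2} + 15 + \left(3 + 9\right)^{2} \cdot 3) = - (10 + 2 \cdot 12^{2} + 15 + 12^{2} \cdot 3) = - (10 + 2 \cdot 144 + 15 + 144 \cdot 3) = - (10 + 288 + 15 + 432) = \left(-1\right) 745 = -745$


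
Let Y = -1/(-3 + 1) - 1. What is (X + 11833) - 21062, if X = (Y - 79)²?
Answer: -11635/4 ≈ -2908.8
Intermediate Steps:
Y = -½ (Y = -1/(-2) - 1 = -1*(-½) - 1 = ½ - 1 = -½ ≈ -0.50000)
X = 25281/4 (X = (-½ - 79)² = (-159/2)² = 25281/4 ≈ 6320.3)
(X + 11833) - 21062 = (25281/4 + 11833) - 21062 = 72613/4 - 21062 = -11635/4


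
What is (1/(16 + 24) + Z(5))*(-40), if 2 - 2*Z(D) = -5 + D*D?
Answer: 359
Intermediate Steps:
Z(D) = 7/2 - D²/2 (Z(D) = 1 - (-5 + D*D)/2 = 1 - (-5 + D²)/2 = 1 + (5/2 - D²/2) = 7/2 - D²/2)
(1/(16 + 24) + Z(5))*(-40) = (1/(16 + 24) + (7/2 - ½*5²))*(-40) = (1/40 + (7/2 - ½*25))*(-40) = (1/40 + (7/2 - 25/2))*(-40) = (1/40 - 9)*(-40) = -359/40*(-40) = 359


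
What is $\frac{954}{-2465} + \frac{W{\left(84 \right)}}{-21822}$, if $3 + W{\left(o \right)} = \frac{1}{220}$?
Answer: $- \frac{183135077}{473362824} \approx -0.38688$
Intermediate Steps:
$W{\left(o \right)} = - \frac{659}{220}$ ($W{\left(o \right)} = -3 + \frac{1}{220} = - \frac{659}{220}$)
$\frac{954}{-2465} + \frac{W{\left(84 \right)}}{-21822} = \frac{954}{-2465} - \frac{659}{220 \left(-21822\right)} = 954 \left(- \frac{1}{2465}\right) - - \frac{659}{4800840} = - \frac{954}{2465} + \frac{659}{4800840} = - \frac{183135077}{473362824}$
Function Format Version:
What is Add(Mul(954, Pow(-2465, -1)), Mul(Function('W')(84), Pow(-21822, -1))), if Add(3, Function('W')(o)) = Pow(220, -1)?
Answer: Rational(-183135077, 473362824) ≈ -0.38688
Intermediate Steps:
Function('W')(o) = Rational(-659, 220) (Function('W')(o) = Add(-3, Pow(220, -1)) = Add(-3, Rational(1, 220)) = Rational(-659, 220))
Add(Mul(954, Pow(-2465, -1)), Mul(Function('W')(84), Pow(-21822, -1))) = Add(Mul(954, Pow(-2465, -1)), Mul(Rational(-659, 220), Pow(-21822, -1))) = Add(Mul(954, Rational(-1, 2465)), Mul(Rational(-659, 220), Rational(-1, 21822))) = Add(Rational(-954, 2465), Rational(659, 4800840)) = Rational(-183135077, 473362824)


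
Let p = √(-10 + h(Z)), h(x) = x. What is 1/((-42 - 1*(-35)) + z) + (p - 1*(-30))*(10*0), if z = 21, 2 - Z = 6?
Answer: 1/14 ≈ 0.071429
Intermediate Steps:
Z = -4 (Z = 2 - 1*6 = 2 - 6 = -4)
p = I*√14 (p = √(-10 - 4) = √(-14) = I*√14 ≈ 3.7417*I)
1/((-42 - 1*(-35)) + z) + (p - 1*(-30))*(10*0) = 1/((-42 - 1*(-35)) + 21) + (I*√14 - 1*(-30))*(10*0) = 1/((-42 + 35) + 21) + (I*√14 + 30)*0 = 1/(-7 + 21) + (30 + I*√14)*0 = 1/14 + 0 = 1/14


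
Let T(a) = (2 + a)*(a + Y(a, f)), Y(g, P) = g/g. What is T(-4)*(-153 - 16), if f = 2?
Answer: -1014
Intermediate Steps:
Y(g, P) = 1
T(a) = (1 + a)*(2 + a) (T(a) = (2 + a)*(a + 1) = (2 + a)*(1 + a) = (1 + a)*(2 + a))
T(-4)*(-153 - 16) = (2 + (-4)² + 3*(-4))*(-153 - 16) = (2 + 16 - 12)*(-169) = 6*(-169) = -1014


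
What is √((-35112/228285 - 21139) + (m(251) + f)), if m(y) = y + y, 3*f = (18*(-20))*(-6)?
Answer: I*√35496849445/1335 ≈ 141.13*I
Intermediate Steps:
f = 720 (f = ((18*(-20))*(-6))/3 = (-360*(-6))/3 = (⅓)*2160 = 720)
m(y) = 2*y
√((-35112/228285 - 21139) + (m(251) + f)) = √((-35112/228285 - 21139) + (2*251 + 720)) = √((-35112*1/228285 - 21139) + (502 + 720)) = √((-616/4005 - 21139) + 1222) = √(-84662311/4005 + 1222) = √(-79768201/4005) = I*√35496849445/1335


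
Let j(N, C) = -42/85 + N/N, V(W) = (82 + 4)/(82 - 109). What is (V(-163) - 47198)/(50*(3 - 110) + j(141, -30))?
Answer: 108326720/12277089 ≈ 8.8235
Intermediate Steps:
V(W) = -86/27 (V(W) = 86/(-27) = 86*(-1/27) = -86/27)
j(N, C) = 43/85 (j(N, C) = -42*1/85 + 1 = -42/85 + 1 = 43/85)
(V(-163) - 47198)/(50*(3 - 110) + j(141, -30)) = (-86/27 - 47198)/(50*(3 - 110) + 43/85) = -1274432/(27*(50*(-107) + 43/85)) = -1274432/(27*(-5350 + 43/85)) = -1274432/(27*(-454707/85)) = -1274432/27*(-85/454707) = 108326720/12277089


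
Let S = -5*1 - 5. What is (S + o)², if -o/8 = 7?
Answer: 4356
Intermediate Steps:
o = -56 (o = -8*7 = -56)
S = -10 (S = -5 - 5 = -10)
(S + o)² = (-10 - 56)² = (-66)² = 4356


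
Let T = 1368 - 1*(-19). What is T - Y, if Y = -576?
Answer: 1963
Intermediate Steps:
T = 1387 (T = 1368 + 19 = 1387)
T - Y = 1387 - 1*(-576) = 1387 + 576 = 1963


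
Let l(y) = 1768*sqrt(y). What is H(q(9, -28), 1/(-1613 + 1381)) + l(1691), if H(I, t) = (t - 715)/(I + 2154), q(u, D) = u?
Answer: -165881/501816 + 1768*sqrt(1691) ≈ 72703.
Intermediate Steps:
H(I, t) = (-715 + t)/(2154 + I)
H(q(9, -28), 1/(-1613 + 1381)) + l(1691) = (-715 + 1/(-1613 + 1381))/(2154 + 9) + 1768*sqrt(1691) = (-715 + 1/(-232))/2163 + 1768*sqrt(1691) = (-715 - 1/232)/2163 + 1768*sqrt(1691) = (1/2163)*(-165881/232) + 1768*sqrt(1691) = -165881/501816 + 1768*sqrt(1691)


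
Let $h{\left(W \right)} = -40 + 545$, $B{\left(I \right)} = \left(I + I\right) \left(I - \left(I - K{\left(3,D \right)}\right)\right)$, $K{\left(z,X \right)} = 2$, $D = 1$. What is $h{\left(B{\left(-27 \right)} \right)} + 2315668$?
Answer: $2316173$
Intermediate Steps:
$B{\left(I \right)} = 4 I$ ($B{\left(I \right)} = \left(I + I\right) \left(I - \left(-2 + I\right)\right) = 2 I 2 = 4 I$)
$h{\left(W \right)} = 505$
$h{\left(B{\left(-27 \right)} \right)} + 2315668 = 505 + 2315668 = 2316173$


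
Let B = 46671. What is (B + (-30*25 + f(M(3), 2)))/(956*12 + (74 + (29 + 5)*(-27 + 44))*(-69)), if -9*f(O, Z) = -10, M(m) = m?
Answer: -413299/301644 ≈ -1.3702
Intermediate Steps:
f(O, Z) = 10/9 (f(O, Z) = -⅑*(-10) = 10/9)
(B + (-30*25 + f(M(3), 2)))/(956*12 + (74 + (29 + 5)*(-27 + 44))*(-69)) = (46671 + (-30*25 + 10/9))/(956*12 + (74 + (29 + 5)*(-27 + 44))*(-69)) = (46671 + (-750 + 10/9))/(11472 + (74 + 34*17)*(-69)) = (46671 - 6740/9)/(11472 + (74 + 578)*(-69)) = 413299/(9*(11472 + 652*(-69))) = 413299/(9*(11472 - 44988)) = (413299/9)/(-33516) = (413299/9)*(-1/33516) = -413299/301644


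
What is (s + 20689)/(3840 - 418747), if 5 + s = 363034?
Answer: -383718/414907 ≈ -0.92483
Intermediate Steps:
s = 363029 (s = -5 + 363034 = 363029)
(s + 20689)/(3840 - 418747) = (363029 + 20689)/(3840 - 418747) = 383718/(-414907) = 383718*(-1/414907) = -383718/414907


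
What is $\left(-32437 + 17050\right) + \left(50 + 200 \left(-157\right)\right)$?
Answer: $-46737$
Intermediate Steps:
$\left(-32437 + 17050\right) + \left(50 + 200 \left(-157\right)\right) = -15387 + \left(50 - 31400\right) = -15387 - 31350 = -46737$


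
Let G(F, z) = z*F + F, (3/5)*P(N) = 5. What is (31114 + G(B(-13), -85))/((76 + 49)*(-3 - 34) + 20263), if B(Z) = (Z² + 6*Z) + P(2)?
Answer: 11385/7819 ≈ 1.4561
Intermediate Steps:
P(N) = 25/3 (P(N) = (5/3)*5 = 25/3)
B(Z) = 25/3 + Z² + 6*Z (B(Z) = (Z² + 6*Z) + 25/3 = 25/3 + Z² + 6*Z)
G(F, z) = F + F*z (G(F, z) = F*z + F = F + F*z)
(31114 + G(B(-13), -85))/((76 + 49)*(-3 - 34) + 20263) = (31114 + (25/3 + (-13)² + 6*(-13))*(1 - 85))/((76 + 49)*(-3 - 34) + 20263) = (31114 + (25/3 + 169 - 78)*(-84))/(125*(-37) + 20263) = (31114 + (298/3)*(-84))/(-4625 + 20263) = (31114 - 8344)/15638 = 22770*(1/15638) = 11385/7819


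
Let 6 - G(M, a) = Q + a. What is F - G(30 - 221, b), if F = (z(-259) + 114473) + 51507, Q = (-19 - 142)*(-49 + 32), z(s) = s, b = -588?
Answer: 167864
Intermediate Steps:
Q = 2737 (Q = -161*(-17) = 2737)
G(M, a) = -2731 - a (G(M, a) = 6 - (2737 + a) = 6 + (-2737 - a) = -2731 - a)
F = 165721 (F = (-259 + 114473) + 51507 = 114214 + 51507 = 165721)
F - G(30 - 221, b) = 165721 - (-2731 - 1*(-588)) = 165721 - (-2731 + 588) = 165721 - 1*(-2143) = 165721 + 2143 = 167864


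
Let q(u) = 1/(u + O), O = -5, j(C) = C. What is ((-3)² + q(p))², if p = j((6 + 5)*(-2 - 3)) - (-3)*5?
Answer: 163216/2025 ≈ 80.600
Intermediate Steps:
p = -40 (p = (6 + 5)*(-2 - 3) - (-3)*5 = 11*(-5) - 1*(-15) = -55 + 15 = -40)
q(u) = 1/(-5 + u) (q(u) = 1/(u - 5) = 1/(-5 + u))
((-3)² + q(p))² = ((-3)² + 1/(-5 - 40))² = (9 + 1/(-45))² = (9 - 1/45)² = (404/45)² = 163216/2025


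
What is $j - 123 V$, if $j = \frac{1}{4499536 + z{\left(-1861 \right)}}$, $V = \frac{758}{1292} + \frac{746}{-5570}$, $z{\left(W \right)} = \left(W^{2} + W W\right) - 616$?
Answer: $- \frac{286183223360768}{5138960712455} \approx -55.689$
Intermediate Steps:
$z{\left(W \right)} = -616 + 2 W^{2}$ ($z{\left(W \right)} = \left(W^{2} + W^{2}\right) - 616 = 2 W^{2} - 616 = -616 + 2 W^{2}$)
$V = \frac{814557}{1799110}$ ($V = 758 \cdot \frac{1}{1292} + 746 \left(- \frac{1}{5570}\right) = \frac{379}{646} - \frac{373}{2785} = \frac{814557}{1799110} \approx 0.45276$)
$j = \frac{1}{11425562}$ ($j = \frac{1}{4499536 - \left(616 - 2 \left(-1861\right)^{2}\right)} = \frac{1}{4499536 + \left(-616 + 2 \cdot 3463321\right)} = \frac{1}{4499536 + \left(-616 + 6926642\right)} = \frac{1}{4499536 + 6926026} = \frac{1}{11425562} \approx 8.7523 \cdot 10^{-8}$)
$j - 123 V = \frac{1}{11425562} - 123 \cdot \frac{814557}{1799110} = \frac{1}{11425562} - \frac{100190511}{1799110} = - \frac{286183223360768}{5138960712455}$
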